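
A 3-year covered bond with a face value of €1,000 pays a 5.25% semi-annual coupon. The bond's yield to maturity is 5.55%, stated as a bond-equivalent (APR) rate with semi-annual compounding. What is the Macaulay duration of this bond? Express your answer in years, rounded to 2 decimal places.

2.81 years

Periodic yield y = 0.02775. Discount each cash flow and weight by its period:
  t   CF        PV=CF/(1+0.02775)^t    t·PV
  1        26.25        25.5412        25.5412
  2        26.25        24.8516        49.7032
  3        26.25        24.1806        72.5418
  4        26.25        23.5277        94.1108
  5        26.25        22.8924       114.4621
  6     1,026.25       870.8197     5,224.9183
  Σ                    991.8133     5,581.2775
Price P = Σ PV = 991.8133.
Macaulay duration = Σ(t·PV) / P = 5,581.2775 / 991.8133 = 5.62735 half-year periods.
In years: 5.62735 / 2 = 2.81367 years.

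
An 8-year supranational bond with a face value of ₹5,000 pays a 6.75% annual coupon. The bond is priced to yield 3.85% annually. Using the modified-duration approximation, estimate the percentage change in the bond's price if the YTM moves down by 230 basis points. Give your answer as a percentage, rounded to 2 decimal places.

Periodic yield y = 0.0385. Modified duration first:
  t   CF        PV=CF/(1+0.0385)^t    t·PV
  1       337.50       324.9880       324.9880
  2       337.50       312.9398       625.8796
  3       337.50       301.3383       904.0148
  4       337.50       290.1668     1,160.6673
  5       337.50       279.4096     1,397.0478
  6       337.50       269.0511     1,614.3066
  7       337.50       259.0766     1,813.5365
  8     5,337.50     3,945.3531    31,562.8250
  Σ                  5,982.3233    39,403.2657
P = 5,982.3233; D_Mac = 6.58662 yrs; D_mod = 6.58662/(1+0.0385) = 6.34243 yrs.
ΔP/P ≈ -D_mod · Δy = -6.34243 × (-0.023) = +0.145876 = +14.5876%.

+14.59%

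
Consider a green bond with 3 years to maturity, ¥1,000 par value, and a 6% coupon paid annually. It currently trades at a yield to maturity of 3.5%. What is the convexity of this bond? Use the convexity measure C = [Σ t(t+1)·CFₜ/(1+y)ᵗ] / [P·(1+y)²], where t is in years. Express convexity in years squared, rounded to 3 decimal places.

With y = 0.035:
  t   CF        PV=CF/(1+0.035)^t    t·PV        t(t+1)·PV
  1        60.00        57.9710        57.9710         115.9420
  2        60.00        56.0106       112.0213         336.0639
  3     1,060.00       956.0593     2,868.1778      11,472.7112
  Σ                  1,070.0409     3,038.1701      11,924.7171
P = 1,070.0409.
Convexity = Σ t(t+1)·PV / [P·(1+y)²] = 11,924.7171 / (1,070.0409 × 1.071225) = 10.40320.

10.403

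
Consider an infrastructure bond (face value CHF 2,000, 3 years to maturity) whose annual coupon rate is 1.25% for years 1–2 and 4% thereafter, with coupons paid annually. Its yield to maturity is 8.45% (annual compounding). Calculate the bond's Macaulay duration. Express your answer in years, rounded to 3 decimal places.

Periodic yield y = 0.0845. Discount each cash flow and weight by its year:
  t   CF        PV=CF/(1+0.0845)^t    t·PV
  1        25.00        23.0521        23.0521
  2        25.00        21.2560        42.5119
  3     2,080.00     1,630.7022     4,892.1067
  Σ                  1,675.0103     4,957.6707
Price P = Σ PV = 1,675.0103.
Macaulay duration = Σ(t·PV) / P = 4,957.6707 / 1,675.0103 = 2.95979 years.

2.960 years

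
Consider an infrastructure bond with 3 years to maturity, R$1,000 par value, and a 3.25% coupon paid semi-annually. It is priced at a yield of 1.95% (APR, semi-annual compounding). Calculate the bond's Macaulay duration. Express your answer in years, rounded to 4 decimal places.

2.8852 years

Periodic yield y = 0.00975. Discount each cash flow and weight by its period:
  t   CF        PV=CF/(1+0.00975)^t    t·PV
  1        16.25        16.0931        16.0931
  2        16.25        15.9377        31.8754
  3        16.25        15.7838        47.3514
  4        16.25        15.6314        62.5256
  5        16.25        15.4805        77.4023
  6     1,016.25       958.7765     5,752.6591
  Σ                  1,037.7030     5,987.9069
Price P = Σ PV = 1,037.7030.
Macaulay duration = Σ(t·PV) / P = 5,987.9069 / 1,037.7030 = 5.77035 half-year periods.
In years: 5.77035 / 2 = 2.88517 years.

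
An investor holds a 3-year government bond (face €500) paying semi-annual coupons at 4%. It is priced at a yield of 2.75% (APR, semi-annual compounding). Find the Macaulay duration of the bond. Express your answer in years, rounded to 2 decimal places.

2.86 years

Periodic yield y = 0.01375. Discount each cash flow and weight by its period:
  t   CF        PV=CF/(1+0.01375)^t    t·PV
  1        10.00         9.8644         9.8644
  2        10.00         9.7306        19.4611
  3        10.00         9.5986        28.7958
  4        10.00         9.4684        37.8736
  5        10.00         9.3400        46.6999
  6       510.00       469.8778     2,819.2671
  Σ                    517.8797     2,961.9618
Price P = Σ PV = 517.8797.
Macaulay duration = Σ(t·PV) / P = 2,961.9618 / 517.8797 = 5.71940 half-year periods.
In years: 5.71940 / 2 = 2.85970 years.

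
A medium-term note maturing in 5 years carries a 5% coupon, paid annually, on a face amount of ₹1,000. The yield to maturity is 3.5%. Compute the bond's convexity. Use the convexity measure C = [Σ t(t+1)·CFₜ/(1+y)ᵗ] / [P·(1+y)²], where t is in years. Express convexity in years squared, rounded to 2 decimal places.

24.75

With y = 0.035:
  t   CF        PV=CF/(1+0.035)^t    t·PV        t(t+1)·PV
  1        50.00        48.3092        48.3092          96.6184
  2        50.00        46.6755        93.3511         280.0532
  3        50.00        45.0971       135.2914         541.1656
  4        50.00        43.5721       174.2884         871.4422
  5     1,050.00       884.0718     4,420.3591      26,522.1548
  Σ                  1,067.7258     4,871.5992      28,311.4342
P = 1,067.7258.
Convexity = Σ t(t+1)·PV / [P·(1+y)²] = 28,311.4342 / (1,067.7258 × 1.071225) = 24.75264.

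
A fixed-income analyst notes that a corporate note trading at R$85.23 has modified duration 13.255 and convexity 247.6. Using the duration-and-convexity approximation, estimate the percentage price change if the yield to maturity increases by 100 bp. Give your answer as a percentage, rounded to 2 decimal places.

-12.02%

Duration effect: -D_mod·Δy = -13.255 × (+0.01) = -0.132550
Convexity effect: ½·C·(Δy)² = 0.5 × 247.6 × (0.01)² = +0.0123800
ΔP/P ≈ -0.132550 + 0.0123800 = -0.120170
= -12.0170%.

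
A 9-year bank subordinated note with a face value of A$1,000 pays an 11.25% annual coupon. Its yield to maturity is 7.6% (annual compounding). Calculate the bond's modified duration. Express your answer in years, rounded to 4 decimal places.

Periodic yield y = 0.076. First find Macaulay duration:
  t   CF        PV=CF/(1+0.076)^t    t·PV
  1       112.50       104.5539       104.5539
  2       112.50        97.1691       194.3381
  3       112.50        90.3058       270.9174
  4       112.50        83.9273       335.7093
  5       112.50        77.9994       389.9969
  6       112.50        72.4901       434.9408
  7       112.50        67.3700       471.5901
  8       112.50        62.6115       500.8923
  9     1,112.50       575.4261     5,178.8352
  Σ                  1,231.8533     7,881.7740
P = 1,231.8533; Macaulay duration = 7,881.7740 / 1,231.8533 = 6.39831 years.
Modified duration = D_Mac / (1 + y) = 6.39831 / 1.076 = 5.94638 years.

5.9464 years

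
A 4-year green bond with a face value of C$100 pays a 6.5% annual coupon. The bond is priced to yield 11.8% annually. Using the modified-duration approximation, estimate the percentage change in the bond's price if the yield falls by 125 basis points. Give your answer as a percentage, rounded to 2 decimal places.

+4.04%

Periodic yield y = 0.118. Modified duration first:
  t   CF        PV=CF/(1+0.118)^t    t·PV
  1         6.50         5.8140         5.8140
  2         6.50         5.2003        10.4006
  3         6.50         4.6514        13.9543
  4       106.50        68.1683       272.6732
  Σ                     83.8340       302.8421
P = 83.8340; D_Mac = 3.61240 yrs; D_mod = 3.61240/(1+0.118) = 3.23113 yrs.
ΔP/P ≈ -D_mod · Δy = -3.23113 × (-0.0125) = +0.040389 = +4.0389%.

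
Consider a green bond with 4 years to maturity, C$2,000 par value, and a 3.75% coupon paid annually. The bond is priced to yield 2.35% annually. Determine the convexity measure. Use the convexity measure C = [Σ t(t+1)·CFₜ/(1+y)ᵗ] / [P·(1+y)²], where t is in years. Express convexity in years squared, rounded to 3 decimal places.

17.786

With y = 0.0235:
  t   CF        PV=CF/(1+0.0235)^t    t·PV        t(t+1)·PV
  1        75.00        73.2780        73.2780         146.5559
  2        75.00        71.5955       143.1909         429.5728
  3        75.00        69.9516       209.8548         839.4193
  4     2,075.00     1,890.8920     7,563.5678      37,817.8390
  Σ                  2,105.7170     7,989.8916      39,233.3871
P = 2,105.7170.
Convexity = Σ t(t+1)·PV / [P·(1+y)²] = 39,233.3871 / (2,105.7170 × 1.047552) = 17.78607.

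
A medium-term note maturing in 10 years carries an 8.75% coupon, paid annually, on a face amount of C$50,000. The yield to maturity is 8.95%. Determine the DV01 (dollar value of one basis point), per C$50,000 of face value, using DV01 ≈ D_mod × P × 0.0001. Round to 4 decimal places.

C$31.8756

Periodic yield y = 0.0895.
  t   CF        PV=CF/(1+0.0895)^t    t·PV
  1     4,375.00     4,015.6035     4,015.6035
  2     4,375.00     3,685.7306     7,371.4612
  3     4,375.00     3,382.9560    10,148.8681
  4     4,375.00     3,105.0537    12,420.2149
  5     4,375.00     2,849.9805    14,249.9024
  6     4,375.00     2,615.8609    15,695.1655
  7     4,375.00     2,400.9738    16,806.8164
  8     4,375.00     2,203.7391    17,629.9129
  9     4,375.00     2,022.7069    18,204.3617
  10   54,375.00    23,074.2144   230,742.1442
  Σ                 49,356.8194   347,284.4508
P = 49,356.8194; D_Mac = 7.03620 yrs; D_mod = 6.45819 yrs.
DV01 ≈ 6.45819 × 49,356.8194 × 0.0001 = 31.875581.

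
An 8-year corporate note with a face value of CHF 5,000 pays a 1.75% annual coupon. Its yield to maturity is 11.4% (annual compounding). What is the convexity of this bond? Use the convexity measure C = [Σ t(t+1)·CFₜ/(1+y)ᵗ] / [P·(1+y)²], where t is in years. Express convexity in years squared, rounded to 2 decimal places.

With y = 0.114:
  t   CF        PV=CF/(1+0.114)^t    t·PV        t(t+1)·PV
  1        87.50        78.5458        78.5458         157.0916
  2        87.50        70.5079       141.0158         423.0473
  3        87.50        63.2925       189.8776         759.5104
  4        87.50        56.8156       227.2622       1,136.3112
  5        87.50        51.0014       255.0070       1,530.0420
  6        87.50        45.7822       274.6934       1,922.8535
  7        87.50        41.0972       287.6801       2,301.4405
  8     5,087.50     2,144.9783    17,159.8261     154,438.4350
  Σ                  2,552.0208    18,613.9079     162,668.7314
P = 2,552.0208.
Convexity = Σ t(t+1)·PV / [P·(1+y)²] = 162,668.7314 / (2,552.0208 × 1.240996) = 51.36289.

51.36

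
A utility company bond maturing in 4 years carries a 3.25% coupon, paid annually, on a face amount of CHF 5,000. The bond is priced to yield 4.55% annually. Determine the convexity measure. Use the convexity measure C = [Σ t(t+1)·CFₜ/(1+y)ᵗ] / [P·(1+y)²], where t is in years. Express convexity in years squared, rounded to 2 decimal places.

17.14

With y = 0.0455:
  t   CF        PV=CF/(1+0.0455)^t    t·PV        t(t+1)·PV
  1       162.50       155.4280       155.4280         310.8560
  2       162.50       148.6638       297.3276         891.9829
  3       162.50       142.1940       426.5820       1,706.3279
  4     5,162.50     4,320.7975    17,283.1901      86,415.9506
  Σ                  4,767.0834    18,162.5278      89,325.1175
P = 4,767.0834.
Convexity = Σ t(t+1)·PV / [P·(1+y)²] = 89,325.1175 / (4,767.0834 × 1.093070) = 17.14245.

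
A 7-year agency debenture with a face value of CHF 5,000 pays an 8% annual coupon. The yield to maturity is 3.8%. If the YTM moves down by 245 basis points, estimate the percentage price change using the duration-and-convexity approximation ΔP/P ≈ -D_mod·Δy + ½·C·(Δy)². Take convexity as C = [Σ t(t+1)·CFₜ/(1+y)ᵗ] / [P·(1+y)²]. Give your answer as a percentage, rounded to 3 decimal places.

+14.857%

With y = 0.038:
  t   CF        PV=CF/(1+0.038)^t    t·PV        t(t+1)·PV
  1       400.00       385.3565       385.3565         770.7129
  2       400.00       371.2490       742.4980       2,227.4940
  3       400.00       357.6580     1,072.9740       4,291.8959
  4       400.00       344.5645     1,378.2581       6,891.2907
  5       400.00       331.9504     1,659.7521       9,958.5126
  6       400.00       319.7981     1,918.7886      13,431.5199
  7     5,400.00     4,159.2238    29,114.5663     232,916.5305
  Σ                  6,269.8002    36,272.1935     270,487.9565
P = 6,269.8002; D_Mac = 5.78522 yrs; D_mod = 5.57343 yrs; C = 40.04050.
Duration effect: -5.57343 × (-0.0245) = +0.136549
Convexity effect: 0.5 × 40.04050 × (-0.0245)² = +0.0120172
ΔP/P ≈ +0.136549 + 0.0120172 = +0.148566 = +14.8566%.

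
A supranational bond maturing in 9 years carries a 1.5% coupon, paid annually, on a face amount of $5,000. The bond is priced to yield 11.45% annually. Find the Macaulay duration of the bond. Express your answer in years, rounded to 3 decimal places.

8.161 years

Periodic yield y = 0.1145. Discount each cash flow and weight by its year:
  t   CF        PV=CF/(1+0.1145)^t    t·PV
  1        75.00        67.2948        67.2948
  2        75.00        60.3811       120.7622
  3        75.00        54.1778       162.5333
  4        75.00        48.6117       194.4469
  5        75.00        43.6175       218.0876
  6        75.00        39.1364       234.8184
  7        75.00        35.1157       245.8096
  8        75.00        31.5080       252.0639
  9     5,075.00     1,913.0019    17,217.0167
  Σ                  2,292.8447    18,712.8333
Price P = Σ PV = 2,292.8447.
Macaulay duration = Σ(t·PV) / P = 18,712.8333 / 2,292.8447 = 8.16140 years.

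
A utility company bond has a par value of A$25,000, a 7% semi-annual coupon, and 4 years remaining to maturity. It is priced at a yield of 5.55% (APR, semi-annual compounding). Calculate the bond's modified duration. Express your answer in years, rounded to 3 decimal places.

Periodic yield y = 0.02775. First find Macaulay duration:
  t   CF        PV=CF/(1+0.02775)^t    t·PV
  1       875.00       851.3744       851.3744
  2       875.00       828.3866     1,656.7733
  3       875.00       806.0196     2,418.0588
  4       875.00       784.2565     3,137.0259
  5       875.00       763.0810     3,815.4049
  6       875.00       742.4772     4,454.8634
  7       875.00       722.4298     5,057.0086
  8    25,875.00    20,786.4572   166,291.6574
  Σ                 26,284.4822   187,682.1666
P = 26,284.4822; Macaulay duration = 187,682.1666 / 26,284.4822 = 7.14042 half-year periods = 3.57021 years.
Modified duration = D_Mac / (1 + y) = 3.57021 / 1.02775 = 3.47381 years.

3.474 years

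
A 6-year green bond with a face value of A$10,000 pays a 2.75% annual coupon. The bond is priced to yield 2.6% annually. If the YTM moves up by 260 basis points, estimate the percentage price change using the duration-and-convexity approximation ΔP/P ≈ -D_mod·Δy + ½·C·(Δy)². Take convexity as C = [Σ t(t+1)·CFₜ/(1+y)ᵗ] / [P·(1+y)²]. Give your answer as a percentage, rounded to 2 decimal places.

-12.99%

With y = 0.026:
  t   CF        PV=CF/(1+0.026)^t    t·PV        t(t+1)·PV
  1       275.00       268.0312       268.0312         536.0624
  2       275.00       261.2390       522.4780       1,567.4339
  3       275.00       254.6189       763.8567       3,055.4266
  4       275.00       248.1666       992.6662       4,963.3311
  5       275.00       241.8777     1,209.3887       7,256.3320
  6    10,275.00     8,808.4129    52,850.4776     369,953.3432
  Σ                 10,082.3463    56,606.8983     387,331.9291
P = 10,082.3463; D_Mac = 5.61446 yrs; D_mod = 5.47218 yrs; C = 36.49446.
Duration effect: -5.47218 × (+0.026) = -0.142277
Convexity effect: 0.5 × 36.49446 × (0.026)² = +0.0123351
ΔP/P ≈ -0.142277 + 0.0123351 = -0.129942 = -12.9942%.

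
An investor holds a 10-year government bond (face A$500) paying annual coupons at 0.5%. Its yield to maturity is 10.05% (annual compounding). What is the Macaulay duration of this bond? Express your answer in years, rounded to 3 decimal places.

9.610 years

Periodic yield y = 0.1005. Discount each cash flow and weight by its year:
  t   CF        PV=CF/(1+0.1005)^t    t·PV
  1         2.50         2.2717         2.2717
  2         2.50         2.0642         4.1285
  3         2.50         1.8757         5.6272
  4         2.50         1.7044         6.8177
  5         2.50         1.5488         7.7439
  6         2.50         1.4073         8.4441
  7         2.50         1.2788         8.9517
  8         2.50         1.1620         9.2963
  9         2.50         1.0559         9.5032
  10      502.50       192.8571     1,928.5708
  Σ                    207.2261     1,991.3552
Price P = Σ PV = 207.2261.
Macaulay duration = Σ(t·PV) / P = 1,991.3552 / 207.2261 = 9.60958 years.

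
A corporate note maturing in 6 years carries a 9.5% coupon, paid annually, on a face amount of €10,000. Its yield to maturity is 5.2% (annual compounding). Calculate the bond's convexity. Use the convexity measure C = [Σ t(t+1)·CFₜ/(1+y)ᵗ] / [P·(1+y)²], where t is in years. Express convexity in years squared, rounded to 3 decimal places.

29.232

With y = 0.052:
  t   CF        PV=CF/(1+0.052)^t    t·PV        t(t+1)·PV
  1       950.00       903.0418       903.0418       1,806.0837
  2       950.00       858.4048     1,716.8096       5,150.4287
  3       950.00       815.9741     2,447.9224       9,791.6895
  4       950.00       775.6408     3,102.5632      15,512.8160
  5       950.00       737.3011     3,686.5057      22,119.0342
  6    10,950.00     8,078.2945    48,469.7668     339,288.3679
  Σ                 12,168.6571    60,326.6095     393,668.4200
P = 12,168.6571.
Convexity = Σ t(t+1)·PV / [P·(1+y)²] = 393,668.4200 / (12,168.6571 × 1.106704) = 29.23186.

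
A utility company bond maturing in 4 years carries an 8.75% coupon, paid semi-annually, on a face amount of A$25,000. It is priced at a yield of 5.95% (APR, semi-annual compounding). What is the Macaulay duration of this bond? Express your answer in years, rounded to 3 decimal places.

Periodic yield y = 0.02975. Discount each cash flow and weight by its period:
  t   CF        PV=CF/(1+0.02975)^t    t·PV
  1     1,093.75     1,062.1510     1,062.1510
  2     1,093.75     1,031.4649     2,062.9299
  3     1,093.75     1,001.6654     3,004.9961
  4     1,093.75       972.7268     3,890.9070
  5     1,093.75       944.6242     4,723.1210
  6     1,093.75       917.3335     5,504.0011
  7     1,093.75       890.8313     6,235.8190
  8    26,093.75    20,638.6883   165,109.5064
  Σ                 27,459.4854   191,593.4315
Price P = Σ PV = 27,459.4854.
Macaulay duration = Σ(t·PV) / P = 191,593.4315 / 27,459.4854 = 6.97731 half-year periods.
In years: 6.97731 / 2 = 3.48866 years.

3.489 years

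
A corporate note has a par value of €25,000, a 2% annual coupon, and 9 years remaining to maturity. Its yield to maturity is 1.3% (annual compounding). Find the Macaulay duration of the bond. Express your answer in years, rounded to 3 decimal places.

Periodic yield y = 0.013. Discount each cash flow and weight by its year:
  t   CF        PV=CF/(1+0.013)^t    t·PV
  1       500.00       493.5834       493.5834
  2       500.00       487.2492       974.4984
  3       500.00       480.9962     1,442.9887
  4       500.00       474.8235     1,899.2941
  5       500.00       468.7300     2,343.6501
  6       500.00       462.7147     2,776.2884
  7       500.00       456.7766     3,197.4365
  8       500.00       450.9147     3,607.3180
  9    25,500.00    22,701.5323   204,313.7908
  Σ                 26,477.3208   221,048.8484
Price P = Σ PV = 26,477.3208.
Macaulay duration = Σ(t·PV) / P = 221,048.8484 / 26,477.3208 = 8.34861 years.

8.349 years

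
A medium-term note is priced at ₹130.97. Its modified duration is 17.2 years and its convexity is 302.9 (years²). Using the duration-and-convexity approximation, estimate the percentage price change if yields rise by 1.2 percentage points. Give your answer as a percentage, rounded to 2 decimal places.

Duration effect: -D_mod·Δy = -17.2 × (+0.012) = -0.206400
Convexity effect: ½·C·(Δy)² = 0.5 × 302.9 × (0.012)² = +0.0218088
ΔP/P ≈ -0.206400 + 0.0218088 = -0.1845912
= -18.45912%.

-18.46%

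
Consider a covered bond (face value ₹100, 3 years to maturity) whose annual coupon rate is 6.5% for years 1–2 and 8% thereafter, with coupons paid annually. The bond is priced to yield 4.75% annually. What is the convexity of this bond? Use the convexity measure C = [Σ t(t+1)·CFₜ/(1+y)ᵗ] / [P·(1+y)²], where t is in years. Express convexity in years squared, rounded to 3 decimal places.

10.098

With y = 0.0475:
  t   CF        PV=CF/(1+0.0475)^t    t·PV        t(t+1)·PV
  1         6.50         6.2053         6.2053          12.4105
  2         6.50         5.9239        11.8477          35.5432
  3       108.00        93.9640       281.8921       1,127.5684
  Σ                    106.0932       299.9451       1,175.5221
P = 106.0932.
Convexity = Σ t(t+1)·PV / [P·(1+y)²] = 1,175.5221 / (106.0932 × 1.097256) = 10.09800.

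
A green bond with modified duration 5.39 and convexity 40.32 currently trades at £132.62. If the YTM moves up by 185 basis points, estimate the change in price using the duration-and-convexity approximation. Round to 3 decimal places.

Duration effect: -D_mod·Δy = -5.39 × (+0.0185) = -0.099715
Convexity effect: ½·C·(Δy)² = 0.5 × 40.32 × (0.0185)² = +0.00689976
ΔP/P ≈ -0.099715 + 0.00689976 = -0.09281524
ΔP ≈ 132.62 × (-0.09281524) = -12.3091571288.

-£12.309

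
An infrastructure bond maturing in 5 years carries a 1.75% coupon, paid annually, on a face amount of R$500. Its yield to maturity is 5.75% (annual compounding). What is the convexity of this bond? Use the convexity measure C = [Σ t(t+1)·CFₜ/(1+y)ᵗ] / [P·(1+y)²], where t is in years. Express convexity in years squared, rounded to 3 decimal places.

With y = 0.0575:
  t   CF        PV=CF/(1+0.0575)^t    t·PV        t(t+1)·PV
  1         8.75         8.2742         8.2742          16.5485
  2         8.75         7.8243        15.6487          46.9460
  3         8.75         7.3989        22.1967          88.7868
  4         8.75         6.9966        27.9864         139.9318
  5       508.75       384.6826     1,923.4130      11,540.4780
  Σ                    415.1767     1,997.5189      11,832.6910
P = 415.1767.
Convexity = Σ t(t+1)·PV / [P·(1+y)²] = 11,832.6910 / (415.1767 × 1.118306) = 25.48531.

25.485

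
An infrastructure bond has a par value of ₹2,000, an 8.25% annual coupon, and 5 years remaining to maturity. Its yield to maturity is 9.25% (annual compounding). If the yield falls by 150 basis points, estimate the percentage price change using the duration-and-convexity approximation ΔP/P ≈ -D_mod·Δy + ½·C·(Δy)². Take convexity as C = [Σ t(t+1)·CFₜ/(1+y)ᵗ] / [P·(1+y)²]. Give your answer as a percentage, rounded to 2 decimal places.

With y = 0.0925:
  t   CF        PV=CF/(1+0.0925)^t    t·PV        t(t+1)·PV
  1       165.00       151.0297       151.0297         302.0595
  2       165.00       138.2423       276.4847         829.4540
  3       165.00       126.5376       379.6128       1,518.4512
  4       165.00       115.8239       463.2956       2,316.4779
  5     2,165.00     1,391.0754     6,955.3770      41,732.2622
  Σ                  1,922.7090     8,225.7998      46,698.7048
P = 1,922.7090; D_Mac = 4.27823 yrs; D_mod = 3.91600 yrs; C = 20.34925.
Duration effect: -3.91600 × (-0.015) = +0.058740
Convexity effect: 0.5 × 20.34925 × (-0.015)² = +0.0022893
ΔP/P ≈ +0.058740 + 0.0022893 = +0.061029 = +6.1029%.

+6.10%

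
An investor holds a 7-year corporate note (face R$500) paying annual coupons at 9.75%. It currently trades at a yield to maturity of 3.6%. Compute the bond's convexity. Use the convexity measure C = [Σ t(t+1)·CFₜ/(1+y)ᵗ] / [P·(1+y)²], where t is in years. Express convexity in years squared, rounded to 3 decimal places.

With y = 0.036:
  t   CF        PV=CF/(1+0.036)^t    t·PV        t(t+1)·PV
  1        48.75        47.0560        47.0560          94.1120
  2        48.75        45.4208        90.8417         272.5250
  3        48.75        43.8425       131.5275         526.1101
  4        48.75        42.3190       169.2761         846.3804
  5        48.75        40.8485       204.2424       1,225.4542
  6        48.75        39.4290       236.5742       1,656.0192
  7       548.75       428.4067     2,998.8468      23,990.7747
  Σ                    687.3225     3,878.3646      28,611.3756
P = 687.3225.
Convexity = Σ t(t+1)·PV / [P·(1+y)²] = 28,611.3756 / (687.3225 × 1.073296) = 38.78454.

38.785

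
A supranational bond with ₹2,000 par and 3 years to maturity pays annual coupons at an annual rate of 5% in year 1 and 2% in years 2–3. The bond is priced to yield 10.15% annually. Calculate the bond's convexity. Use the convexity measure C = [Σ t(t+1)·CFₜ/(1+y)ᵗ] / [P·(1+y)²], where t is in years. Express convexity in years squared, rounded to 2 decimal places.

With y = 0.1015:
  t   CF        PV=CF/(1+0.1015)^t    t·PV        t(t+1)·PV
  1       100.00        90.7853        90.7853         181.5706
  2        40.00        32.9679        65.9358         197.8073
  3     2,040.00     1,526.4292     4,579.2876      18,317.1503
  Σ                  1,650.1824     4,736.0086      18,696.5282
P = 1,650.1824.
Convexity = Σ t(t+1)·PV / [P·(1+y)²] = 18,696.5282 / (1,650.1824 × 1.213302) = 9.33813.

9.34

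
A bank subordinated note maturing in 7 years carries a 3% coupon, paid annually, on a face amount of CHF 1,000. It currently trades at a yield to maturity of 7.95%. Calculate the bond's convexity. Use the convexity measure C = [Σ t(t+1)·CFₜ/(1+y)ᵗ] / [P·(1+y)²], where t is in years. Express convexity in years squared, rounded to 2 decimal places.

41.77

With y = 0.0795:
  t   CF        PV=CF/(1+0.0795)^t    t·PV        t(t+1)·PV
  1        30.00        27.7906        27.7906          55.5813
  2        30.00        25.7440        51.4880         154.4640
  3        30.00        23.8481        71.5442         286.1769
  4        30.00        22.0918        88.3671         441.8356
  5        30.00        20.4648       102.3241         613.9447
  6        30.00        18.9577       113.7461         796.2229
  7     1,030.00       602.9464     4,220.6247      33,764.9977
  Σ                    741.8434     4,675.8849      36,113.2231
P = 741.8434.
Convexity = Σ t(t+1)·PV / [P·(1+y)²] = 36,113.2231 / (741.8434 × 1.165320) = 41.77426.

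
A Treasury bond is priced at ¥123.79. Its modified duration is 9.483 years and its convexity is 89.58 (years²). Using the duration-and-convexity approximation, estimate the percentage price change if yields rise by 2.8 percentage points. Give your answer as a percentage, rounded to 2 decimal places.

Duration effect: -D_mod·Δy = -9.483 × (+0.028) = -0.265524
Convexity effect: ½·C·(Δy)² = 0.5 × 89.58 × (0.028)² = +0.03511536
ΔP/P ≈ -0.265524 + 0.03511536 = -0.23040864
= -23.040864%.

-23.04%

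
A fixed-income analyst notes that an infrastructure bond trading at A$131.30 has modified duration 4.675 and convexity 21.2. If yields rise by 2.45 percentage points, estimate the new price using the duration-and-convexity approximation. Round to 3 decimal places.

A$117.097

Duration effect: -D_mod·Δy = -4.675 × (+0.0245) = -0.1145375
Convexity effect: ½·C·(Δy)² = 0.5 × 21.2 × (0.0245)² = +0.00636265
ΔP/P ≈ -0.1145375 + 0.00636265 = -0.10817485
New price ≈ 131.30 × (1 - 0.10817485) = 117.096642195.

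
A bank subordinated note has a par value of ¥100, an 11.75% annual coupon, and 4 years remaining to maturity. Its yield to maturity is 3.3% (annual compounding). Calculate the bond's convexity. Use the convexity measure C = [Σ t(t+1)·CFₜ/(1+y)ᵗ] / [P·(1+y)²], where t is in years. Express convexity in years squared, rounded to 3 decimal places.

15.570

With y = 0.033:
  t   CF        PV=CF/(1+0.033)^t    t·PV        t(t+1)·PV
  1        11.75        11.3746        11.3746          22.7493
  2        11.75        11.0113        22.0225          66.0676
  3        11.75        10.6595        31.9785         127.9140
  4       111.75        98.1400       392.5602       1,962.8009
  Σ                    131.1854       457.9358       2,179.5318
P = 131.1854.
Convexity = Σ t(t+1)·PV / [P·(1+y)²] = 2,179.5318 / (131.1854 × 1.067089) = 15.56958.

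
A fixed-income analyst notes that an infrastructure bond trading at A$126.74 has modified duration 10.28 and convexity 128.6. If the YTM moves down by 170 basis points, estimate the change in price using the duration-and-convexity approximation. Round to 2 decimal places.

+A$24.50

Duration effect: -D_mod·Δy = -10.28 × (-0.017) = +0.174760
Convexity effect: ½·C·(Δy)² = 0.5 × 128.6 × (-0.017)² = +0.0185827
ΔP/P ≈ +0.174760 + 0.0185827 = +0.1933427
ΔP ≈ 126.74 × (+0.1933427) = +24.504253798.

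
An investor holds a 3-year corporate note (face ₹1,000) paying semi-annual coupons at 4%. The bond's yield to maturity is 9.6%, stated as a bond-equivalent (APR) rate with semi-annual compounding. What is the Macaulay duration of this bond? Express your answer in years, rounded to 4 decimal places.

Periodic yield y = 0.048. Discount each cash flow and weight by its period:
  t   CF        PV=CF/(1+0.048)^t    t·PV
  1        20.00        19.0840        19.0840
  2        20.00        18.2099        36.4198
  3        20.00        17.3759        52.1276
  4        20.00        16.5800        66.3201
  5        20.00        15.8206        79.1031
  6     1,020.00       769.8967     4,619.3804
  Σ                    856.9671     4,872.4349
Price P = Σ PV = 856.9671.
Macaulay duration = Σ(t·PV) / P = 4,872.4349 / 856.9671 = 5.68567 half-year periods.
In years: 5.68567 / 2 = 2.84284 years.

2.8428 years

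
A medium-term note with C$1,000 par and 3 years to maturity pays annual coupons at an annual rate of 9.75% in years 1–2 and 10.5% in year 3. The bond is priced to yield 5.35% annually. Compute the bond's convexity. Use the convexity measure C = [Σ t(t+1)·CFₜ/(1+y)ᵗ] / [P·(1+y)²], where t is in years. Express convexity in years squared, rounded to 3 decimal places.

With y = 0.0535:
  t   CF        PV=CF/(1+0.0535)^t    t·PV        t(t+1)·PV
  1        97.50        92.5486        92.5486         185.0973
  2        97.50        87.8487       175.6975         527.0924
  3     1,105.00       945.0584     2,835.1753      11,340.7011
  Σ                  1,125.4558     3,103.4214      12,052.8908
P = 1,125.4558.
Convexity = Σ t(t+1)·PV / [P·(1+y)²] = 12,052.8908 / (1,125.4558 × 1.109862) = 9.64925.

9.649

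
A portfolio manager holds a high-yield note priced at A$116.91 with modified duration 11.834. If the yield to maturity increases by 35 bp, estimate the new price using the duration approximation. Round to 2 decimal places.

A$112.07

Duration approximation: ΔP/P ≈ -D_mod · Δy = -11.834 × (+0.0035) = -0.041419.
New price ≈ 116.91 × (1 - 0.041419) = 112.06770471.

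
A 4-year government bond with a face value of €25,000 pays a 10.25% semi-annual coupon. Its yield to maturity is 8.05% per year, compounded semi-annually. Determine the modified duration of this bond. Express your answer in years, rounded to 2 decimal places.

3.27 years

Periodic yield y = 0.04025. First find Macaulay duration:
  t   CF        PV=CF/(1+0.04025)^t    t·PV
  1     1,281.25     1,231.6751     1,231.6751
  2     1,281.25     1,184.0183     2,368.0367
  3     1,281.25     1,138.2056     3,414.6167
  4     1,281.25     1,094.1654     4,376.6616
  5     1,281.25     1,051.8293     5,259.1464
  6     1,281.25     1,011.1312     6,066.7875
  7     1,281.25       972.0079     6,804.0555
  8    26,281.25    19,166.5622   153,332.4972
  Σ                 26,849.5950   182,853.4767
P = 26,849.5950; Macaulay duration = 182,853.4767 / 26,849.5950 = 6.81029 half-year periods = 3.40514 years.
Modified duration = D_Mac / (1 + y) = 3.40514 / 1.04025 = 3.27339 years.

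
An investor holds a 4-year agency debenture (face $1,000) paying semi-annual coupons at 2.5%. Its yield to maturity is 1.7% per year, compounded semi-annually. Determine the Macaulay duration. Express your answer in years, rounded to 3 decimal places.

Periodic yield y = 0.0085. Discount each cash flow and weight by its period:
  t   CF        PV=CF/(1+0.0085)^t    t·PV
  1        12.50        12.3946        12.3946
  2        12.50        12.2902        24.5804
  3        12.50        12.1866        36.5598
  4        12.50        12.0839        48.3355
  5        12.50        11.9820        59.9102
  6        12.50        11.8810        71.2863
  7        12.50        11.7809        82.4663
  8     1,012.50       946.2106     7,569.6848
  Σ                  1,030.8099     7,905.2179
Price P = Σ PV = 1,030.8099.
Macaulay duration = Σ(t·PV) / P = 7,905.2179 / 1,030.8099 = 7.66894 half-year periods.
In years: 7.66894 / 2 = 3.83447 years.

3.834 years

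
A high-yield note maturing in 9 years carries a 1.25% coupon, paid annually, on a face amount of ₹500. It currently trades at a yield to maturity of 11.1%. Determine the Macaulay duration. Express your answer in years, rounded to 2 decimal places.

8.29 years

Periodic yield y = 0.111. Discount each cash flow and weight by its year:
  t   CF        PV=CF/(1+0.111)^t    t·PV
  1         6.25         5.6256         5.6256
  2         6.25         5.0635        10.1270
  3         6.25         4.5576        13.6729
  4         6.25         4.1023        16.4091
  5         6.25         3.6924        18.4620
  6         6.25         3.3235        19.9410
  7         6.25         2.9914        20.9401
  8         6.25         2.6926        21.5406
  9       506.25       196.3082     1,766.7741
  Σ                    228.3571     1,893.4923
Price P = Σ PV = 228.3571.
Macaulay duration = Σ(t·PV) / P = 1,893.4923 / 228.3571 = 8.29180 years.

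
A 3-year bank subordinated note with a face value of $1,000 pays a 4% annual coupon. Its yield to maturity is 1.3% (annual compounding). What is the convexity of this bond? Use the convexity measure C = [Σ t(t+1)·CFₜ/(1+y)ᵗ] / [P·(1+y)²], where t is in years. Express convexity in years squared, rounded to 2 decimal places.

With y = 0.013:
  t   CF        PV=CF/(1+0.013)^t    t·PV        t(t+1)·PV
  1        40.00        39.4867        39.4867          78.9733
  2        40.00        38.9799        77.9599         233.8796
  3     1,040.00     1,000.4721     3,001.4164      12,005.6658
  Σ                  1,078.9388     3,118.8630      12,318.5187
P = 1,078.9388.
Convexity = Σ t(t+1)·PV / [P·(1+y)²] = 12,318.5187 / (1,078.9388 × 1.026169) = 11.12610.

11.13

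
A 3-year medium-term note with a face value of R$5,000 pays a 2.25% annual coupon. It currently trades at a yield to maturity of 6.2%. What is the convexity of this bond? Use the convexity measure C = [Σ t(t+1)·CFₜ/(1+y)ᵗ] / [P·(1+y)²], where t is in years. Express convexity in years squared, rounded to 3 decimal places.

With y = 0.062:
  t   CF        PV=CF/(1+0.062)^t    t·PV        t(t+1)·PV
  1       112.50       105.9322       105.9322         211.8644
  2       112.50        99.7478       199.4957         598.4870
  3     5,112.50     4,268.3475    12,805.0425      51,220.1701
  Σ                  4,474.0276    13,110.4704      52,030.5216
P = 4,474.0276.
Convexity = Σ t(t+1)·PV / [P·(1+y)²] = 52,030.5216 / (4,474.0276 × 1.127844) = 10.31123.

10.311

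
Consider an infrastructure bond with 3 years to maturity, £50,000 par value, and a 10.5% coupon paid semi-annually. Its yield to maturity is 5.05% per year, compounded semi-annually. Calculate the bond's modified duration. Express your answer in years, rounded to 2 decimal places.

2.61 years

Periodic yield y = 0.02525. First find Macaulay duration:
  t   CF        PV=CF/(1+0.02525)^t    t·PV
  1     2,625.00     2,560.3511     2,560.3511
  2     2,625.00     2,497.2944     4,994.5889
  3     2,625.00     2,435.7907     7,307.3722
  4     2,625.00     2,375.8017     9,503.2070
  5     2,625.00     2,317.2902    11,586.4508
  6    52,625.00    45,312.0218   271,872.1311
  Σ                 57,498.5501   307,824.1011
P = 57,498.5501; Macaulay duration = 307,824.1011 / 57,498.5501 = 5.35360 half-year periods = 2.67680 years.
Modified duration = D_Mac / (1 + y) = 2.67680 / 1.02525 = 2.61087 years.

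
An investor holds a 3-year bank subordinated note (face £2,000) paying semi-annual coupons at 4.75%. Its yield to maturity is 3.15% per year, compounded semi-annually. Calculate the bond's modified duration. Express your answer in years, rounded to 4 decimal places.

Periodic yield y = 0.01575. First find Macaulay duration:
  t   CF        PV=CF/(1+0.01575)^t    t·PV
  1        47.50        46.7635        46.7635
  2        47.50        46.0384        92.0767
  3        47.50        45.3245       135.9735
  4        47.50        44.6217       178.4869
  5        47.50        43.9298       219.6491
  6     2,047.50     1,864.2447    11,185.4684
  Σ                  2,090.9226    11,858.4181
P = 2,090.9226; Macaulay duration = 11,858.4181 / 2,090.9226 = 5.67138 half-year periods = 2.83569 years.
Modified duration = D_Mac / (1 + y) = 2.83569 / 1.01575 = 2.79172 years.

2.7917 years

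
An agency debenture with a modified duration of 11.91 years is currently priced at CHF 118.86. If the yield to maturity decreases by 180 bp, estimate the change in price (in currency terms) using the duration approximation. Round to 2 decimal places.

Duration approximation: ΔP/P ≈ -D_mod · Δy = -11.91 × (-0.018) = +0.214380.
ΔP ≈ 118.86 × (+0.214380) = +25.4812068.

+CHF 25.48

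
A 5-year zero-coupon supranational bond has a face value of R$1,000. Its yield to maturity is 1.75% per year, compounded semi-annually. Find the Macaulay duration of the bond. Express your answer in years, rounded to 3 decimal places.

5.000 years

A zero-coupon bond has a single cash flow at maturity, so its Macaulay duration equals its maturity: 5 years.
(Equivalently: 10 semi-annual periods ÷ 2 = 5 years.)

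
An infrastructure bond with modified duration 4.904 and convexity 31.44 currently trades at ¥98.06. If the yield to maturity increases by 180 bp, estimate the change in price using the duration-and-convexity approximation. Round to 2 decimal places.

Duration effect: -D_mod·Δy = -4.904 × (+0.018) = -0.088272
Convexity effect: ½·C·(Δy)² = 0.5 × 31.44 × (0.018)² = +0.00509328
ΔP/P ≈ -0.088272 + 0.00509328 = -0.08317872
ΔP ≈ 98.06 × (-0.08317872) = -8.1565052832.

-¥8.16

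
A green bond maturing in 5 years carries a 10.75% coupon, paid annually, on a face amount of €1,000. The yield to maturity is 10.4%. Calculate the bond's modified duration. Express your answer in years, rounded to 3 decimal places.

Periodic yield y = 0.104. First find Macaulay duration:
  t   CF        PV=CF/(1+0.104)^t    t·PV
  1       107.50        97.3732        97.3732
  2       107.50        88.2004       176.4007
  3       107.50        79.8916       239.6749
  4       107.50        72.3656       289.4624
  5     1,107.50       675.3025     3,376.5126
  Σ                  1,013.1333     4,179.4237
P = 1,013.1333; Macaulay duration = 4,179.4237 / 1,013.1333 = 4.12525 years.
Modified duration = D_Mac / (1 + y) = 4.12525 / 1.104 = 3.73664 years.

3.737 years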